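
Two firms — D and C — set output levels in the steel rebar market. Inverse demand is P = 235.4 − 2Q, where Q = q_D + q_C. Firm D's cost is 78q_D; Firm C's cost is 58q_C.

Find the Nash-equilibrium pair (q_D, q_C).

22.9, 32.9

Firm D's profit: π = q_D(235.4 − 2(q_D + q_C)) − 78q_D.
∂π/∂q_D = 157.4 − 4q_D − 2q_C = 0, so q_D = 39.35 − 0.5q_C.
By the same steps for C: q_C = 44.35 − 0.5q_D.
Plugging q_C into D's best response: q_D = 39.35 − 0.5(44.35 − 0.5q_D) ⇒ 0.75q_D = 17.175, so q_D = 22.9.
Then q_C = 44.35 − 0.5·22.9 = 32.9.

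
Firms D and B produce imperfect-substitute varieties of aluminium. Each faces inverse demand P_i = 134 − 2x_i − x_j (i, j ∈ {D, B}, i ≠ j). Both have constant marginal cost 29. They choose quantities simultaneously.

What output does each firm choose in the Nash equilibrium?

21

Firm D's profit: π = x_D(134 − 2x_D − x_B) − 29x_D.
∂π/∂x_D = 105 − 4x_D − x_B = 0 ⇒ x_D = 26.25 − 0.25x_B.
The game is symmetric, so in equilibrium x_B = x_D: the reaction function gives 1.25x_D = 26.25, hence x_D = 21.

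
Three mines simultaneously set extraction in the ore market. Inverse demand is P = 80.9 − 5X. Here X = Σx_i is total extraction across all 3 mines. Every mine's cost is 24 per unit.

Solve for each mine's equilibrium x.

2.845

A representative mine's profit is π_i = x_i(80.9 − 5X) − 24x_i, with X = x_i + Σ_{j≠i} x_j.
First-order condition: 56.9 − 10x_i − 5Σ_{j≠i} x_j = 0.
In a symmetric equilibrium every mine chooses the same x, so Σ_{j≠i} x_j = 2x. The condition becomes 56.9 − 20x = 0, giving x = 56.9/20 = 2.845.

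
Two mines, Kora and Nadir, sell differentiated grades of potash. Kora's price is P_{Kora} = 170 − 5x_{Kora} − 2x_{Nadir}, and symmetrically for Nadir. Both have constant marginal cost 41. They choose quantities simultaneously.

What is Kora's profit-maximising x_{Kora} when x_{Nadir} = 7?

11.5

Mine Kora's profit: π = x_{Kora}(170 − 5x_{Kora} − 2x_{Nadir}) − 41x_{Kora}.
∂π/∂x_{Kora} = 129 − 10x_{Kora} − 2x_{Nadir} = 0 ⇒ x_{Kora} = 12.9 − 0.2x_{Nadir}.
At x_{Nadir} = 7: x_{Kora} = 12.9 − 0.2·7 = 11.5.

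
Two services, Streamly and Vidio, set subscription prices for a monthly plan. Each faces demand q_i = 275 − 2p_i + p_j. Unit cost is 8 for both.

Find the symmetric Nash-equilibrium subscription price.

97

Streamly's profit: π = (p_{Streamly} − 8)(275 − 2p_{Streamly} + p_{Vidio}).
∂π/∂p_{Streamly} = 291 − 4p_{Streamly} + p_{Vidio} = 0 ⇒ p_{Streamly} = 72.75 + 0.25p_{Vidio}.
By symmetry p_{Vidio} = p_{Streamly}; substituting into the reaction function, 0.75p_{Streamly} = 72.75 and p_{Streamly} = 97.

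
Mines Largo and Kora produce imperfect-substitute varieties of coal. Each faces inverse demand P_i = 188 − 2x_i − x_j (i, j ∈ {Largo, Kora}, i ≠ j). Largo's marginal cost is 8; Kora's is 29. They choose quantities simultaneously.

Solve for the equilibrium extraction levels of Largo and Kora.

Mine Largo's profit: π = x_{Largo}(188 − 2x_{Largo} − x_{Kora}) − 8x_{Largo}.
∂π/∂x_{Largo} = 180 − 4x_{Largo} − x_{Kora} = 0 ⇒ x_{Largo} = 45 − 0.25x_{Kora}.
Similarly x_{Kora} = 39.75 − 0.25x_{Largo}.
Solving the two reaction functions simultaneously: (1 − (−0.25)(−0.25))x_{Largo} = 45 − 0.25·39.75, so 0.9375x_{Largo} = 35.0625 and x_{Largo} = 37.4.
Then x_{Kora} = 39.75 − 0.25·37.4 = 30.4.

37.4, 30.4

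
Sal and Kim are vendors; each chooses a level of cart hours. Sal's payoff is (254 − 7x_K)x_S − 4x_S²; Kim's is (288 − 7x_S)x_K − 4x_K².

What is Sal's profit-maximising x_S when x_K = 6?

26.5

Expanding Sal's payoff: 254x_S − 7x_Kx_S − 4x_S².
∂π/∂x_S = 254 − 7x_K − 8x_S = 0, so x_S = 31.75 − 0.875x_K.
At x_K = 6: x_S = 31.75 − 0.875·6 = 26.5.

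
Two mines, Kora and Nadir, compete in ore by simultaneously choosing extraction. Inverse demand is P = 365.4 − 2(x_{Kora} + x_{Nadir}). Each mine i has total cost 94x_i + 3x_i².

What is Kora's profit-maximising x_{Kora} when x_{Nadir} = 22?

Mine Kora's profit: π = x_{Kora}(365.4 − 2(x_{Kora} + x_{Nadir})) − 94x_{Kora} − 3x_{Kora}².
∂π/∂x_{Kora} = 271.4 − 10x_{Kora} − 2x_{Nadir} = 0, so x_{Kora} = 27.14 − 0.2x_{Nadir}.
At x_{Nadir} = 22: x_{Kora} = 27.14 − 0.2·22 = 22.74.

22.74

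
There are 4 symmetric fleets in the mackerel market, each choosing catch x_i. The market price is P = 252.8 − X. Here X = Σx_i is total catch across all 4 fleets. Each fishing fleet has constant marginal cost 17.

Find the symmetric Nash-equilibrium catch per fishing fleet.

A representative fishing fleet's profit is π_i = x_i(252.8 − X) − 17x_i, with X = x_i + Σ_{j≠i} x_j.
First-order condition: 235.8 − 2x_i − Σ_{j≠i} x_j = 0.
With identical fishing fleets, set every x_j = x: then 235.8 − 2x − 3x = 0, i.e. x = 235.8/5 = 47.16.

47.16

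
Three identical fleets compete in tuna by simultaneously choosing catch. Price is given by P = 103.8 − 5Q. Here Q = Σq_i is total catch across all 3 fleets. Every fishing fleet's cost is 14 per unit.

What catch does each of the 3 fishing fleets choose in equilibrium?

4.49

A representative fishing fleet's profit is π_i = q_i(103.8 − 5Q) − 14q_i, with Q = q_i + Σ_{j≠i} q_j.
First-order condition: 89.8 − 10q_i − 5Σ_{j≠i} q_j = 0.
In a symmetric equilibrium every fishing fleet chooses the same q, so Σ_{j≠i} q_j = 2q. The condition becomes 89.8 − 20q = 0, giving q = 89.8/20 = 4.49.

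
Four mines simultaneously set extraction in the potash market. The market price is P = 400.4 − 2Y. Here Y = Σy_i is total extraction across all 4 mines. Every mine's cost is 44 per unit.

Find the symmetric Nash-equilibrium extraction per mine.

35.64

A representative mine's profit is π_i = y_i(400.4 − 2Y) − 44y_i, with Y = y_i + Σ_{j≠i} y_j.
First-order condition: 356.4 − 4y_i − 2Σ_{j≠i} y_j = 0.
Imposing symmetry (y_j = y for all j) turns Σ_{j≠i} y_j into 3y, so 356.4 = 10y and y = 35.64.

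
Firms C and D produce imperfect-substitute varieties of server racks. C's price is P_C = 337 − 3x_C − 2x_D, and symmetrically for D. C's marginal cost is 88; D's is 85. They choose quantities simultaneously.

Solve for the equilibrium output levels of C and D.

Firm C's profit: π = x_C(337 − 3x_C − 2x_D) − 88x_C.
∂π/∂x_C = 249 − 6x_C − 2x_D = 0 ⇒ x_C = 41.5 − (1/3)x_D.
Similarly x_D = 42 − (1/3)x_C.
Solving the two reaction functions simultaneously: (1 − (−1/3)(−1/3))x_C = 41.5 − (1/3)·42, so (8/9)x_C = 27.5 and x_C = 30.9375.
Then x_D = 42 − (1/3)·30.9375 = 31.6875.

30.9375, 31.6875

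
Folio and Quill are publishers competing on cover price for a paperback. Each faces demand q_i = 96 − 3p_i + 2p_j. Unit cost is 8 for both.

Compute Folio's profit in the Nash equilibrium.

1452

Folio's profit: π = (p_{Folio} − 8)(96 − 3p_{Folio} + 2p_{Quill}).
∂π/∂p_{Folio} = 120 − 6p_{Folio} + 2p_{Quill} = 0 ⇒ p_{Folio} = 20 + (1/3)p_{Quill}.
By symmetry p_{Quill} = p_{Folio}; substituting into the reaction function, (2/3)p_{Folio} = 20 and p_{Folio} = 30.
q_{Folio} = 96 − 3·30 + 2·30 = 66.
Profit = (30 − 8)·66 = 1452.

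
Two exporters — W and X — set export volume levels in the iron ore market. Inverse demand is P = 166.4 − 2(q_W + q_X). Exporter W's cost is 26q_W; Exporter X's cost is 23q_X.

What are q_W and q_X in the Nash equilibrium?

22.9, 24.4

Exporter W's profit: π = q_W(166.4 − 2(q_W + q_X)) − 26q_W.
∂π/∂q_W = 140.4 − 4q_W − 2q_X = 0, so q_W = 35.1 − 0.5q_X.
By the same steps for X: q_X = 35.85 − 0.5q_W.
Plugging q_X into W's best response: q_W = 35.1 − 0.5(35.85 − 0.5q_W) ⇒ 0.75q_W = 17.175, so q_W = 22.9.
Then q_X = 35.85 − 0.5·22.9 = 24.4.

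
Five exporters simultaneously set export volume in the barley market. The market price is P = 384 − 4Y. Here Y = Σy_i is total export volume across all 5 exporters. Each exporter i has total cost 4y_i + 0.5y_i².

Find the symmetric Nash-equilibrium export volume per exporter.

15.2

A representative exporter's profit is π_i = y_i(384 − 4Y) − 4y_i − 0.5y_i², with Y = y_i + Σ_{j≠i} y_j.
First-order condition: 380 − 9y_i − 4Σ_{j≠i} y_j = 0.
With identical exporters, set every y_j = y: then 380 − 9y − 16y = 0, i.e. y = 380/25 = 15.2.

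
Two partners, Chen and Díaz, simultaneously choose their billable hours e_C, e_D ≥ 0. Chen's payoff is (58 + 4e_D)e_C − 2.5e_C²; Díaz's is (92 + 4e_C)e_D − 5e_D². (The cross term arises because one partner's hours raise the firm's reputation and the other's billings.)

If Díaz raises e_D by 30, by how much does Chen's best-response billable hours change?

Expanding Chen's payoff: 58e_C + 4e_De_C − 2.5e_C².
∂π/∂e_C = 58 + 4e_D − 5e_C = 0, so e_C = 11.6 + 0.8e_D.
The reaction-function slope is 0.8, so a 30-unit rise in e_D moves e_C by 0.8 × 30 = 24. Chen's best response rises — the actions are strategic complements.

24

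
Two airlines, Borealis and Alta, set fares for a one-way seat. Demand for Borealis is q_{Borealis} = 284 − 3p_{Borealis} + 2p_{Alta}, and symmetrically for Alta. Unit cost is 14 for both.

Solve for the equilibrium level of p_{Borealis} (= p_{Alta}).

Borealis's profit: π = (p_{Borealis} − 14)(284 − 3p_{Borealis} + 2p_{Alta}).
∂π/∂p_{Borealis} = 326 − 6p_{Borealis} + 2p_{Alta} = 0 ⇒ p_{Borealis} = 163/3 + (1/3)p_{Alta}.
By symmetry p_{Alta} = p_{Borealis}; substituting into the reaction function, (2/3)p_{Borealis} = 163/3 and p_{Borealis} = 81.5.

81.5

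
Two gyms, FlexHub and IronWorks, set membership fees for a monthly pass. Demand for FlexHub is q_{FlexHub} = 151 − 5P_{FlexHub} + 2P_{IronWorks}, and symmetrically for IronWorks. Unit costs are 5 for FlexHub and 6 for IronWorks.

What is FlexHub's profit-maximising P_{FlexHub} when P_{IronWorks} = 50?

27.6

FlexHub's profit: π = (P_{FlexHub} − 5)(151 − 5P_{FlexHub} + 2P_{IronWorks}).
∂π/∂P_{FlexHub} = 176 − 10P_{FlexHub} + 2P_{IronWorks} = 0 ⇒ P_{FlexHub} = 17.6 + 0.2P_{IronWorks}.
At P_{IronWorks} = 50: P_{FlexHub} = 17.6 + 0.2·50 = 27.6.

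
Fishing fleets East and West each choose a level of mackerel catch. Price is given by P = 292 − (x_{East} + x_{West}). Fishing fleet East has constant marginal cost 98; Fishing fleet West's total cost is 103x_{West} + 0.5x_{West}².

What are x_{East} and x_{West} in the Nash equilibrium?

Fishing fleet East's profit: π = x_{East}(292 − (x_{East} + x_{West})) − 98x_{East}.
∂π/∂x_{East} = 194 − 2x_{East} − x_{West} = 0, so x_{East} = 97 − 0.5x_{West}.
For West: ∂π/∂x_{West} = 189 − 3x_{West} − x_{East} = 0 ⇒ x_{West} = 63 − (1/3)x_{East}.
Plugging x_{West} into East's best response: x_{East} = 97 − 0.5(63 − (1/3)x_{East}) ⇒ (5/6)x_{East} = 65.5, so x_{East} = 78.6.
Then x_{West} = 63 − (1/3)·78.6 = 36.8.

78.6, 36.8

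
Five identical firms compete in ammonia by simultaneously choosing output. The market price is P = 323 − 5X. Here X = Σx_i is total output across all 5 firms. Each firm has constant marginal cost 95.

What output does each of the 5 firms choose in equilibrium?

A representative firm's profit is π_i = x_i(323 − 5X) − 95x_i, with X = x_i + Σ_{j≠i} x_j.
First-order condition: 228 − 10x_i − 5Σ_{j≠i} x_j = 0.
In a symmetric equilibrium every firm chooses the same x, so Σ_{j≠i} x_j = 4x. The condition becomes 228 − 30x = 0, giving x = 228/30 = 7.6.

7.6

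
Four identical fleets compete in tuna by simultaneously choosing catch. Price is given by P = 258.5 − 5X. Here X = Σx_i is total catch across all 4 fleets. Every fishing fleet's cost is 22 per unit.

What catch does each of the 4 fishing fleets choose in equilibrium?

A representative fishing fleet's profit is π_i = x_i(258.5 − 5X) − 22x_i, with X = x_i + Σ_{j≠i} x_j.
First-order condition: 236.5 − 10x_i − 5Σ_{j≠i} x_j = 0.
With identical fishing fleets, set every x_j = x: then 236.5 − 10x − 15x = 0, i.e. x = 236.5/25 = 9.46.

9.46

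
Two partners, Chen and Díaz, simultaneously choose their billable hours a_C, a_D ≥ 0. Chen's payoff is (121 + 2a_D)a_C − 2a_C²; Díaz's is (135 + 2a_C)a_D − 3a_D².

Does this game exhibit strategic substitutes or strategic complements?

strategic complements

Expanding Chen's payoff: 121a_C + 2a_Da_C − 2a_C².
∂π/∂a_C = 121 + 2a_D − 4a_C = 0, so a_C = 30.25 + 0.5a_D.
The best-response slope da_C/da_D = 0.5 > 0: the reaction function is upward-sloping, so the choices are strategic complements.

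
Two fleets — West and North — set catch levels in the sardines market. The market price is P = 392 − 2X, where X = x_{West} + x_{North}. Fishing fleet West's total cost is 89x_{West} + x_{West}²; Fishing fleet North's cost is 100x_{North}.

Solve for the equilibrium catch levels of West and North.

31.4, 57.3

Fishing fleet West's profit: π = x_{West}(392 − 2(x_{West} + x_{North})) − 89x_{West} − x_{West}².
∂π/∂x_{West} = 303 − 6x_{West} − 2x_{North} = 0, so x_{West} = 50.5 − (1/3)x_{North}.
For North: ∂π/∂x_{North} = 292 − 4x_{North} − 2x_{West} = 0 ⇒ x_{North} = 73 − 0.5x_{West}.
Solving the two reaction functions simultaneously: (1 − (−1/3)(−0.5))x_{West} = 50.5 − (1/3)·73, so (5/6)x_{West} = 157/6 and x_{West} = 31.4.
Then x_{North} = 73 − 0.5·31.4 = 57.3.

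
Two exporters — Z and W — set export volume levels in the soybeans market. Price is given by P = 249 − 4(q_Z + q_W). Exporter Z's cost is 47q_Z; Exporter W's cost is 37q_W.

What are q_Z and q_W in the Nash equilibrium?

Exporter Z's profit: π = q_Z(249 − 4(q_Z + q_W)) − 47q_Z.
∂π/∂q_Z = 202 − 8q_Z − 4q_W = 0, so q_Z = 25.25 − 0.5q_W.
By the same steps for W: q_W = 26.5 − 0.5q_Z.
Substituting the second reaction function into the first: q_Z = 25.25 − 0.5(26.5 − 0.5q_Z), which gives 0.75q_Z = 12 ⇒ q_Z = 16.
Then q_W = 26.5 − 0.5·16 = 18.5.

16, 18.5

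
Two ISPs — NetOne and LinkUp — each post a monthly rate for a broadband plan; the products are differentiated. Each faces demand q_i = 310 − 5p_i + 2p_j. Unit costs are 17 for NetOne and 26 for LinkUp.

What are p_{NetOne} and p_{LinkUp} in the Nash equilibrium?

NetOne's profit: π = (p_{NetOne} − 17)(310 − 5p_{NetOne} + 2p_{LinkUp}).
∂π/∂p_{NetOne} = 395 − 10p_{NetOne} + 2p_{LinkUp} = 0 ⇒ p_{NetOne} = 39.5 + 0.2p_{LinkUp}.
Similarly p_{LinkUp} = 44 + 0.2p_{NetOne}.
Solving the two reaction functions simultaneously: (1 − (0.2)(0.2))p_{NetOne} = 39.5 + 0.2·44, so 0.96p_{NetOne} = 48.3 and p_{NetOne} = 50.3125.
Then p_{LinkUp} = 44 + 0.2·50.3125 = 54.0625.

50.3125, 54.0625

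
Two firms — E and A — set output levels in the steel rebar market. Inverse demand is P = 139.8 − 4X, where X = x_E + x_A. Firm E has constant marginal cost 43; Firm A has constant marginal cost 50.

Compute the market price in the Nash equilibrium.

77.6

Firm E's profit: π = x_E(139.8 − 4(x_E + x_A)) − 43x_E.
∂π/∂x_E = 96.8 − 8x_E − 4x_A = 0, so x_E = 12.1 − 0.5x_A.
By the same steps for A: x_A = 11.225 − 0.5x_E.
Solving the two reaction functions simultaneously: (1 − (−0.5)(−0.5))x_E = 12.1 − 0.5·11.225, so 0.75x_E = 6.4875 and x_E = 8.65.
Then x_A = 11.225 − 0.5·8.65 = 6.9.
Equilibrium price: P = 139.8 − 4·15.55 = 77.6.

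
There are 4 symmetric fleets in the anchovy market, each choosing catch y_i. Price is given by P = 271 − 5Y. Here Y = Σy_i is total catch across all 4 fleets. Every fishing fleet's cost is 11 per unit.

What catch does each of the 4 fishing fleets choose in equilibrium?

A representative fishing fleet's profit is π_i = y_i(271 − 5Y) − 11y_i, with Y = y_i + Σ_{j≠i} y_j.
First-order condition: 260 − 10y_i − 5Σ_{j≠i} y_j = 0.
With identical fishing fleets, set every y_j = y: then 260 − 10y − 15y = 0, i.e. y = 260/25 = 10.4.

10.4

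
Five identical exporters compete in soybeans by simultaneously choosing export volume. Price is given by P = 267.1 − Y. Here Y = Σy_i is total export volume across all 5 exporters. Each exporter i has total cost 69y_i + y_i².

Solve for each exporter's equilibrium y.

24.7625

A representative exporter's profit is π_i = y_i(267.1 − Y) − 69y_i − y_i², with Y = y_i + Σ_{j≠i} y_j.
First-order condition: 198.1 − 4y_i − Σ_{j≠i} y_j = 0.
In a symmetric equilibrium every exporter chooses the same y, so Σ_{j≠i} y_j = 4y. The condition becomes 198.1 − 8y = 0, giving y = 198.1/8 = 24.7625.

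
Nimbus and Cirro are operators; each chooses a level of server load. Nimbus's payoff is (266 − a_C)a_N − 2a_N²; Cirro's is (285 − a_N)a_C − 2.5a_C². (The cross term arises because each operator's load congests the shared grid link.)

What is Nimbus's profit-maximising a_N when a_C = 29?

Expanding Nimbus's payoff: 266a_N − a_Ca_N − 2a_N².
∂π/∂a_N = 266 − a_C − 4a_N = 0, so a_N = 66.5 − 0.25a_C.
At a_C = 29: a_N = 66.5 − 0.25·29 = 59.25.

59.25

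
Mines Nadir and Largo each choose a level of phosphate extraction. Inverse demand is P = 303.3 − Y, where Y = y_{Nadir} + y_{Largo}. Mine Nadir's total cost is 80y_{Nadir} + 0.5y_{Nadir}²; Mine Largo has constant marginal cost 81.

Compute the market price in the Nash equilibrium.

169.72

Mine Nadir's profit: π = y_{Nadir}(303.3 − (y_{Nadir} + y_{Largo})) − 80y_{Nadir} − 0.5y_{Nadir}².
∂π/∂y_{Nadir} = 223.3 − 3y_{Nadir} − y_{Largo} = 0, so y_{Nadir} = 2233/30 − (1/3)y_{Largo}.
For Largo: ∂π/∂y_{Largo} = 222.3 − 2y_{Largo} − y_{Nadir} = 0 ⇒ y_{Largo} = 111.15 − 0.5y_{Nadir}.
Plugging y_{Largo} into Nadir's best response: y_{Nadir} = 2233/30 − (1/3)(111.15 − 0.5y_{Nadir}) ⇒ (5/6)y_{Nadir} = 2243/60, so y_{Nadir} = 44.86.
Then y_{Largo} = 111.15 − 0.5·44.86 = 88.72.
Equilibrium price: P = 303.3 − 133.58 = 169.72.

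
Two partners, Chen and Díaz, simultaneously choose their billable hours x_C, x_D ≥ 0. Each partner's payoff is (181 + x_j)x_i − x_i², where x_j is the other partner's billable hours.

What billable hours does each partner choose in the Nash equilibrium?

181

Chen's payoff is (181 + x_D)x_C − x_C².
∂π/∂x_C = 181 + x_D − 2x_C = 0, so x_C = 90.5 + 0.5x_D.
By symmetry x_D = x_C; substituting into the reaction function, 0.5x_C = 90.5 and x_C = 181.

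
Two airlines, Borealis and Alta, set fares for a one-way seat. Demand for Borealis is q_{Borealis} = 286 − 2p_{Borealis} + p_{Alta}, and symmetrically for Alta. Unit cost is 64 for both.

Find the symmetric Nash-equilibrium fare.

138

Borealis's profit: π = (p_{Borealis} − 64)(286 − 2p_{Borealis} + p_{Alta}).
∂π/∂p_{Borealis} = 414 − 4p_{Borealis} + p_{Alta} = 0 ⇒ p_{Borealis} = 103.5 + 0.25p_{Alta}.
The game is symmetric, so in equilibrium p_{Alta} = p_{Borealis}: the reaction function gives 0.75p_{Borealis} = 103.5, hence p_{Borealis} = 138.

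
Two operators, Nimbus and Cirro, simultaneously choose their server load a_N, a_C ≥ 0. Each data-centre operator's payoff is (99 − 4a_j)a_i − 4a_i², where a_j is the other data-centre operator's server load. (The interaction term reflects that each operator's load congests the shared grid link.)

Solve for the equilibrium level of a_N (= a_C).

Nimbus's payoff is (99 − 4a_C)a_N − 4a_N².
∂π/∂a_N = 99 − 4a_C − 8a_N = 0, so a_N = 12.375 − 0.5a_C.
The game is symmetric, so in equilibrium a_C = a_N: the reaction function gives 1.5a_N = 12.375, hence a_N = 8.25.

8.25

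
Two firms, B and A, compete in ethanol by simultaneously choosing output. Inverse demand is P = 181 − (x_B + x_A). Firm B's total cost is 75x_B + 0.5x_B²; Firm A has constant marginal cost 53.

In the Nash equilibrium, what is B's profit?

Firm B's profit: π = x_B(181 − (x_B + x_A)) − 75x_B − 0.5x_B².
∂π/∂x_B = 106 − 3x_B − x_A = 0, so x_B = 106/3 − (1/3)x_A.
For A: ∂π/∂x_A = 128 − 2x_A − x_B = 0 ⇒ x_A = 64 − 0.5x_B.
Substituting the second reaction function into the first: x_B = 106/3 − (1/3)(64 − 0.5x_B), which gives (5/6)x_B = 14 ⇒ x_B = 16.8.
Then x_A = 64 − 0.5·16.8 = 55.6.
Price P = 181 − 72.4 = 108.6.
B's profit: (108.6 − 75)·16.8 − 0.5(16.8)² = 423.36.

423.36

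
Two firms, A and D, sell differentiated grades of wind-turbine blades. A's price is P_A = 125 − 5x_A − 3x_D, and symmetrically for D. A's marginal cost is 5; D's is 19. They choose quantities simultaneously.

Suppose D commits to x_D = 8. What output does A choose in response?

9.6

Firm A's profit: π = x_A(125 − 5x_A − 3x_D) − 5x_A.
∂π/∂x_A = 120 − 10x_A − 3x_D = 0 ⇒ x_A = 12 − 0.3x_D.
At x_D = 8: x_A = 12 − 0.3·8 = 9.6.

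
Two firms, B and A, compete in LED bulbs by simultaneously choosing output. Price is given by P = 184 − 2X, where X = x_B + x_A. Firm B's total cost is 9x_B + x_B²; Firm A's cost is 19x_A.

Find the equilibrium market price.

Firm B's profit: π = x_B(184 − 2(x_B + x_A)) − 9x_B − x_B².
∂π/∂x_B = 175 − 6x_B − 2x_A = 0, so x_B = 175/6 − (1/3)x_A.
For A: ∂π/∂x_A = 165 − 4x_A − 2x_B = 0 ⇒ x_A = 41.25 − 0.5x_B.
Solving the two reaction functions simultaneously: (1 − (−1/3)(−0.5))x_B = 175/6 − (1/3)·41.25, so (5/6)x_B = 185/12 and x_B = 18.5.
Then x_A = 41.25 − 0.5·18.5 = 32.
Equilibrium price: P = 184 − 2·50.5 = 83.

83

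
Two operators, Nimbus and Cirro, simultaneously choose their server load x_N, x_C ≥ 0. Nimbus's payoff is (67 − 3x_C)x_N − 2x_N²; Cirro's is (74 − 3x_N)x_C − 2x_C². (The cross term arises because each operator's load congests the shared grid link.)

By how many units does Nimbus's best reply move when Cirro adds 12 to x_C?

-9

Expanding Nimbus's payoff: 67x_N − 3x_Cx_N − 2x_N².
∂π/∂x_N = 67 − 3x_C − 4x_N = 0, so x_N = 16.75 − 0.75x_C.
The reaction-function slope is −0.75, so a 12-unit rise in x_C moves x_N by −0.75 × 12 = −9. Nimbus's best response falls — the actions are strategic substitutes.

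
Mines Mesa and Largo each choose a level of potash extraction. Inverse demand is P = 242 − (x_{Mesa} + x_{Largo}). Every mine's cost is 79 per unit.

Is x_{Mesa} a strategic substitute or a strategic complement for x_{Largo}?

Mine Mesa's profit: π = x_{Mesa}(242 − (x_{Mesa} + x_{Largo})) − 79x_{Mesa}.
∂π/∂x_{Mesa} = 163 − 2x_{Mesa} − x_{Largo} = 0, so x_{Mesa} = 81.5 − 0.5x_{Largo}.
The best-response slope dx_{Mesa}/dx_{Largo} = −0.5 < 0: the reaction function is downward-sloping, so the choices are strategic substitutes.

strategic substitutes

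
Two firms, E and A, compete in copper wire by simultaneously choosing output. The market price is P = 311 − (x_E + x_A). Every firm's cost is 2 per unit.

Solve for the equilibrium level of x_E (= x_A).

Firm E's profit: π = x_E(311 − (x_E + x_A)) − 2x_E.
∂π/∂x_E = 309 − 2x_E − x_A = 0, so x_E = 154.5 − 0.5x_A.
Setting x_E = x_A in the reaction function: x_E = 154.5 − 0.5x_E, so x_E = 154.5 / 1.5 = 103.

103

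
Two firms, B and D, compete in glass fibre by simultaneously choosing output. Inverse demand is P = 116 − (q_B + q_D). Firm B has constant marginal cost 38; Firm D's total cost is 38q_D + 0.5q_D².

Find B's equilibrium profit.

973.44

Firm B's profit: π = q_B(116 − (q_B + q_D)) − 38q_B.
∂π/∂q_B = 78 − 2q_B − q_D = 0, so q_B = 39 − 0.5q_D.
For D: ∂π/∂q_D = 78 − 3q_D − q_B = 0 ⇒ q_D = 26 − (1/3)q_B.
Plugging q_D into B's best response: q_B = 39 − 0.5(26 − (1/3)q_B) ⇒ (5/6)q_B = 26, so q_B = 31.2.
Then q_D = 26 − (1/3)·31.2 = 15.6.
Price P = 116 − 46.8 = 69.2.
B's profit: (69.2 − 38)·31.2 = 973.44.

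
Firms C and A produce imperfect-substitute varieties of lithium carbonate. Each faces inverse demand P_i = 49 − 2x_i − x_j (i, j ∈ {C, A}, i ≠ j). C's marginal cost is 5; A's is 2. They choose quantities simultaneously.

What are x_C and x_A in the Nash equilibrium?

Firm C's profit: π = x_C(49 − 2x_C − x_A) − 5x_C.
∂π/∂x_C = 44 − 4x_C − x_A = 0 ⇒ x_C = 11 − 0.25x_A.
Similarly x_A = 11.75 − 0.25x_C.
Substituting the second reaction function into the first: x_C = 11 − 0.25(11.75 − 0.25x_C), which gives 0.9375x_C = 8.0625 ⇒ x_C = 8.6.
Then x_A = 11.75 − 0.25·8.6 = 9.6.

8.6, 9.6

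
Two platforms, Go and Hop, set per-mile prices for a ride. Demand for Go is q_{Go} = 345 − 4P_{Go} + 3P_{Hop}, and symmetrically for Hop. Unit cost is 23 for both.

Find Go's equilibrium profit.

16589.44

Go's profit: π = (P_{Go} − 23)(345 − 4P_{Go} + 3P_{Hop}).
∂π/∂P_{Go} = 437 − 8P_{Go} + 3P_{Hop} = 0 ⇒ P_{Go} = 54.625 + 0.375P_{Hop}.
Setting P_{Go} = P_{Hop} in the reaction function: P_{Go} = 54.625 + 0.375P_{Go}, so P_{Go} = 54.625 / 0.625 = 87.4.
q_{Go} = 345 − 4·87.4 + 3·87.4 = 257.6.
Profit = (87.4 − 23)·257.6 = 16589.44.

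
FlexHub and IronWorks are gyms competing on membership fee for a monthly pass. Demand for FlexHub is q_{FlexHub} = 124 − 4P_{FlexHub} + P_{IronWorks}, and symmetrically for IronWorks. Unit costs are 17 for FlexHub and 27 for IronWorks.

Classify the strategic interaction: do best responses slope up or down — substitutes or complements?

FlexHub's profit: π = (P_{FlexHub} − 17)(124 − 4P_{FlexHub} + P_{IronWorks}).
∂π/∂P_{FlexHub} = 192 − 8P_{FlexHub} + P_{IronWorks} = 0 ⇒ P_{FlexHub} = 24 + 0.125P_{IronWorks}.
The best-response slope dP_{FlexHub}/dP_{IronWorks} = 0.125 > 0: the reaction function is upward-sloping, so the choices are strategic complements.

strategic complements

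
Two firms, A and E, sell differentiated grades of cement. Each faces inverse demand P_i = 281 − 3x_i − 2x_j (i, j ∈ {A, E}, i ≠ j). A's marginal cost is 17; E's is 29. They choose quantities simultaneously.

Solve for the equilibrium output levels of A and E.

Firm A's profit: π = x_A(281 − 3x_A − 2x_E) − 17x_A.
∂π/∂x_A = 264 − 6x_A − 2x_E = 0 ⇒ x_A = 44 − (1/3)x_E.
Similarly x_E = 42 − (1/3)x_A.
Plugging x_E into A's best response: x_A = 44 − (1/3)(42 − (1/3)x_A) ⇒ (8/9)x_A = 30, so x_A = 33.75.
Then x_E = 42 − (1/3)·33.75 = 30.75.

33.75, 30.75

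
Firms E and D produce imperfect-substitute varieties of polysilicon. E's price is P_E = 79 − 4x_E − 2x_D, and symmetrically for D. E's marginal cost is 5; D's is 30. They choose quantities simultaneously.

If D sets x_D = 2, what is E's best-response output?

8.75

Firm E's profit: π = x_E(79 − 4x_E − 2x_D) − 5x_E.
∂π/∂x_E = 74 − 8x_E − 2x_D = 0 ⇒ x_E = 9.25 − 0.25x_D.
At x_D = 2: x_E = 9.25 − 0.25·2 = 8.75.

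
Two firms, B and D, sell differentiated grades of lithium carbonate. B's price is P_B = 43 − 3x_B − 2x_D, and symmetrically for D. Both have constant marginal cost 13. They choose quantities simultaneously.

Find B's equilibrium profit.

42.1875

Firm B's profit: π = x_B(43 − 3x_B − 2x_D) − 13x_B.
∂π/∂x_B = 30 − 6x_B − 2x_D = 0 ⇒ x_B = 5 − (1/3)x_D.
The game is symmetric, so in equilibrium x_D = x_B: the reaction function gives (4/3)x_B = 5, hence x_B = 3.75.
P_B = 43 − 3·3.75 − 2·3.75 = 24.25.
Profit = (24.25 − 13)·3.75 = 42.1875.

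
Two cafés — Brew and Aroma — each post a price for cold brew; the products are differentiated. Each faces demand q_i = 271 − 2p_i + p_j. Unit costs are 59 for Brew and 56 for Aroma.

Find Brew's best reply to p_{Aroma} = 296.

Brew's profit: π = (p_{Brew} − 59)(271 − 2p_{Brew} + p_{Aroma}).
∂π/∂p_{Brew} = 389 − 4p_{Brew} + p_{Aroma} = 0 ⇒ p_{Brew} = 97.25 + 0.25p_{Aroma}.
At p_{Aroma} = 296: p_{Brew} = 97.25 + 0.25·296 = 171.25.

171.25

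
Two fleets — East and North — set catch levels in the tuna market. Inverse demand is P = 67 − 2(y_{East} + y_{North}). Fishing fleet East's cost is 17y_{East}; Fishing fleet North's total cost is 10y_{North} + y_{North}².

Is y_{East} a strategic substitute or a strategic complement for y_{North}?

Fishing fleet East's profit: π = y_{East}(67 − 2(y_{East} + y_{North})) − 17y_{East}.
∂π/∂y_{East} = 50 − 4y_{East} − 2y_{North} = 0, so y_{East} = 12.5 − 0.5y_{North}.
The best-response slope dy_{East}/dy_{North} = −0.5 < 0: the reaction function is downward-sloping, so the choices are strategic substitutes.

strategic substitutes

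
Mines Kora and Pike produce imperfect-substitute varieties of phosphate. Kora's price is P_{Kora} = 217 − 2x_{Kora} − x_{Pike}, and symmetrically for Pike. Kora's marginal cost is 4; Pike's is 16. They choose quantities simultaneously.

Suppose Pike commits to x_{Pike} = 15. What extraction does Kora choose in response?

Mine Kora's profit: π = x_{Kora}(217 − 2x_{Kora} − x_{Pike}) − 4x_{Kora}.
∂π/∂x_{Kora} = 213 − 4x_{Kora} − x_{Pike} = 0 ⇒ x_{Kora} = 53.25 − 0.25x_{Pike}.
At x_{Pike} = 15: x_{Kora} = 53.25 − 0.25·15 = 49.5.

49.5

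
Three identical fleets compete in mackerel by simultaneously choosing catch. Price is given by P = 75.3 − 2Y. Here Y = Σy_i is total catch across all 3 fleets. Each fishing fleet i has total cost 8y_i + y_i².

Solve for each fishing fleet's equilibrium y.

6.73

A representative fishing fleet's profit is π_i = y_i(75.3 − 2Y) − 8y_i − y_i², with Y = y_i + Σ_{j≠i} y_j.
First-order condition: 67.3 − 6y_i − 2Σ_{j≠i} y_j = 0.
With identical fishing fleets, set every y_j = y: then 67.3 − 6y − 4y = 0, i.e. y = 67.3/10 = 6.73.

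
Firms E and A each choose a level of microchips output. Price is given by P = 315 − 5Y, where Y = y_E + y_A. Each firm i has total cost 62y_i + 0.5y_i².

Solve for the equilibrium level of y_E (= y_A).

15.8125

Firm E's profit: π = y_E(315 − 5(y_E + y_A)) − 62y_E − 0.5y_E².
∂π/∂y_E = 253 − 11y_E − 5y_A = 0, so y_E = 23 − (5/11)y_A.
By symmetry y_A = y_E; substituting into the reaction function, (16/11)y_E = 23 and y_E = 15.8125.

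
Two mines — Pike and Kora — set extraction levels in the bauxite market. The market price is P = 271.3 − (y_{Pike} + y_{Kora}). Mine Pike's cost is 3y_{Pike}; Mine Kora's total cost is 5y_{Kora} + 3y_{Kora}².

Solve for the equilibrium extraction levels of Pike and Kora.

Mine Pike's profit: π = y_{Pike}(271.3 − (y_{Pike} + y_{Kora})) − 3y_{Pike}.
∂π/∂y_{Pike} = 268.3 − 2y_{Pike} − y_{Kora} = 0, so y_{Pike} = 134.15 − 0.5y_{Kora}.
For Kora: ∂π/∂y_{Kora} = 266.3 − 8y_{Kora} − y_{Pike} = 0 ⇒ y_{Kora} = 33.2875 − 0.125y_{Pike}.
Solving the two reaction functions simultaneously: (1 − (−0.5)(−0.125))y_{Pike} = 134.15 − 0.5·33.2875, so 0.9375y_{Pike} = 18801/160 and y_{Pike} = 125.34.
Then y_{Kora} = 33.2875 − 0.125·125.34 = 17.62.

125.34, 17.62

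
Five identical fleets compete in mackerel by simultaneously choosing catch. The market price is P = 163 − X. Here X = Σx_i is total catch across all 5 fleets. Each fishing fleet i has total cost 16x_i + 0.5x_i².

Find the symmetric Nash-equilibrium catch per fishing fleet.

A representative fishing fleet's profit is π_i = x_i(163 − X) − 16x_i − 0.5x_i², with X = x_i + Σ_{j≠i} x_j.
First-order condition: 147 − 3x_i − Σ_{j≠i} x_j = 0.
With identical fishing fleets, set every x_j = x: then 147 − 3x − 4x = 0, i.e. x = 147/7 = 21.

21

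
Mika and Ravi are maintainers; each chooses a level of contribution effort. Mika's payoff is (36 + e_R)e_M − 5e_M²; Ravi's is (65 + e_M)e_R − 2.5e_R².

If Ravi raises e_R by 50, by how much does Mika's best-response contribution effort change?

5

Expanding Mika's payoff: 36e_M + e_Re_M − 5e_M².
∂π/∂e_M = 36 + e_R − 10e_M = 0, so e_M = 3.6 + 0.1e_R.
The reaction-function slope is 0.1, so a 50-unit rise in e_R moves e_M by 0.1 × 50 = 5. Mika's best response rises — the actions are strategic complements.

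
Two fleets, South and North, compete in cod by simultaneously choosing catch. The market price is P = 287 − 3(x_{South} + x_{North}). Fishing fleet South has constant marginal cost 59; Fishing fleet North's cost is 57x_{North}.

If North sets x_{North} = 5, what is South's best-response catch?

35.5

Fishing fleet South's profit: π = x_{South}(287 − 3(x_{South} + x_{North})) − 59x_{South}.
∂π/∂x_{South} = 228 − 6x_{South} − 3x_{North} = 0, so x_{South} = 38 − 0.5x_{North}.
At x_{North} = 5: x_{South} = 38 − 0.5·5 = 35.5.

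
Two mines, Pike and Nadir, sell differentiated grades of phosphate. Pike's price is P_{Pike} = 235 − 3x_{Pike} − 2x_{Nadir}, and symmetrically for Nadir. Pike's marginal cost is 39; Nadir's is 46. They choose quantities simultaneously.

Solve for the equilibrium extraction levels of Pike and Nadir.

Mine Pike's profit: π = x_{Pike}(235 − 3x_{Pike} − 2x_{Nadir}) − 39x_{Pike}.
∂π/∂x_{Pike} = 196 − 6x_{Pike} − 2x_{Nadir} = 0 ⇒ x_{Pike} = 98/3 − (1/3)x_{Nadir}.
Similarly x_{Nadir} = 31.5 − (1/3)x_{Pike}.
Solving the two reaction functions simultaneously: (1 − (−1/3)(−1/3))x_{Pike} = 98/3 − (1/3)·31.5, so (8/9)x_{Pike} = 133/6 and x_{Pike} = 24.9375.
Then x_{Nadir} = 31.5 − (1/3)·24.9375 = 23.1875.

24.9375, 23.1875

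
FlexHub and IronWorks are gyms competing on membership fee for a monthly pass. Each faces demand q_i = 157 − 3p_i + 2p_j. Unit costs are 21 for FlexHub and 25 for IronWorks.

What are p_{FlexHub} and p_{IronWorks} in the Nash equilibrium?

FlexHub's profit: π = (p_{FlexHub} − 21)(157 − 3p_{FlexHub} + 2p_{IronWorks}).
∂π/∂p_{FlexHub} = 220 − 6p_{FlexHub} + 2p_{IronWorks} = 0 ⇒ p_{FlexHub} = 110/3 + (1/3)p_{IronWorks}.
Similarly p_{IronWorks} = 116/3 + (1/3)p_{FlexHub}.
Solving the two reaction functions simultaneously: (1 − (1/3)(1/3))p_{FlexHub} = 110/3 + (1/3)·(116/3), so (8/9)p_{FlexHub} = 446/9 and p_{FlexHub} = 55.75.
Then p_{IronWorks} = 116/3 + (1/3)·55.75 = 57.25.

55.75, 57.25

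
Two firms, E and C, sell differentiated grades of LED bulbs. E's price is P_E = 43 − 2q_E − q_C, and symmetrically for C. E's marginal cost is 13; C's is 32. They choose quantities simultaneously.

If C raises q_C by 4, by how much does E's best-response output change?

Firm E's profit: π = q_E(43 − 2q_E − q_C) − 13q_E.
∂π/∂q_E = 30 − 4q_E − q_C = 0 ⇒ q_E = 7.5 − 0.25q_C.
The reaction-function slope is −0.25, so a 4-unit rise in q_C moves q_E by −0.25 × 4 = −1. E's best response falls — the actions are strategic substitutes.

-1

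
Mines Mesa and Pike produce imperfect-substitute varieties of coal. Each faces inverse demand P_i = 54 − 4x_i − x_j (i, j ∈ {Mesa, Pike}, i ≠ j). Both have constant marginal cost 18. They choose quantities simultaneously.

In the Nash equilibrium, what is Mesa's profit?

Mine Mesa's profit: π = x_{Mesa}(54 − 4x_{Mesa} − x_{Pike}) − 18x_{Mesa}.
∂π/∂x_{Mesa} = 36 − 8x_{Mesa} − x_{Pike} = 0 ⇒ x_{Mesa} = 4.5 − 0.125x_{Pike}.
By symmetry x_{Pike} = x_{Mesa}; substituting into the reaction function, 1.125x_{Mesa} = 4.5 and x_{Mesa} = 4.
P_{Mesa} = 54 − 4·4 − 4 = 34.
Profit = (34 − 18)·4 = 64.

64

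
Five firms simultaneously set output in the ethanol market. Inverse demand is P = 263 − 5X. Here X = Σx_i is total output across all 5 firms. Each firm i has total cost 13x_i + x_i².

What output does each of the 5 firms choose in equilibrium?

A representative firm's profit is π_i = x_i(263 − 5X) − 13x_i − x_i², with X = x_i + Σ_{j≠i} x_j.
First-order condition: 250 − 12x_i − 5Σ_{j≠i} x_j = 0.
Imposing symmetry (x_j = x for all j) turns Σ_{j≠i} x_j into 4x, so 250 = 32x and x = 7.8125.

7.8125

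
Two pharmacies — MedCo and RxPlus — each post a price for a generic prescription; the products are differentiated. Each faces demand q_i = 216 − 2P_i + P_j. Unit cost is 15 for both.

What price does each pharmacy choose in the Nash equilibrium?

82

MedCo's profit: π = (P_{MedCo} − 15)(216 − 2P_{MedCo} + P_{RxPlus}).
∂π/∂P_{MedCo} = 246 − 4P_{MedCo} + P_{RxPlus} = 0 ⇒ P_{MedCo} = 61.5 + 0.25P_{RxPlus}.
By symmetry P_{RxPlus} = P_{MedCo}; substituting into the reaction function, 0.75P_{MedCo} = 61.5 and P_{MedCo} = 82.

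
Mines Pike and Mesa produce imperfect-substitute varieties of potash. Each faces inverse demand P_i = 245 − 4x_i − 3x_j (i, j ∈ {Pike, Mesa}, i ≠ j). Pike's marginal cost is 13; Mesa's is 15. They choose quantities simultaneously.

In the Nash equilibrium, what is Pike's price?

97.8

Mine Pike's profit: π = x_{Pike}(245 − 4x_{Pike} − 3x_{Mesa}) − 13x_{Pike}.
∂π/∂x_{Pike} = 232 − 8x_{Pike} − 3x_{Mesa} = 0 ⇒ x_{Pike} = 29 − 0.375x_{Mesa}.
Similarly x_{Mesa} = 28.75 − 0.375x_{Pike}.
Substituting the second reaction function into the first: x_{Pike} = 29 − 0.375(28.75 − 0.375x_{Pike}), which gives (55/64)x_{Pike} = 583/32 ⇒ x_{Pike} = 21.2.
Then x_{Mesa} = 28.75 − 0.375·21.2 = 20.8.
P_{Pike} = 245 − 4·21.2 − 3·20.8 = 97.8.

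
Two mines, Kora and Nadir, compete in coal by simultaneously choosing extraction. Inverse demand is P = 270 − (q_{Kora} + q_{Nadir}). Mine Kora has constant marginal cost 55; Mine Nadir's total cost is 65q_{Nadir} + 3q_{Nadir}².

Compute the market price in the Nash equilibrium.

156

Mine Kora's profit: π = q_{Kora}(270 − (q_{Kora} + q_{Nadir})) − 55q_{Kora}.
∂π/∂q_{Kora} = 215 − 2q_{Kora} − q_{Nadir} = 0, so q_{Kora} = 107.5 − 0.5q_{Nadir}.
For Nadir: ∂π/∂q_{Nadir} = 205 − 8q_{Nadir} − q_{Kora} = 0 ⇒ q_{Nadir} = 25.625 − 0.125q_{Kora}.
Plugging q_{Nadir} into Kora's best response: q_{Kora} = 107.5 − 0.5(25.625 − 0.125q_{Kora}) ⇒ 0.9375q_{Kora} = 94.6875, so q_{Kora} = 101.
Then q_{Nadir} = 25.625 − 0.125·101 = 13.
Equilibrium price: P = 270 − 114 = 156.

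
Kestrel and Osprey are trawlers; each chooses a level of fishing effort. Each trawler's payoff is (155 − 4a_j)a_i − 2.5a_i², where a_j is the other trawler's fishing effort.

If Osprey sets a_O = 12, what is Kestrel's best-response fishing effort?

21.4

Kestrel's payoff is (155 − 4a_O)a_K − 2.5a_K².
∂π/∂a_K = 155 − 4a_O − 5a_K = 0, so a_K = 31 − 0.8a_O.
At a_O = 12: a_K = 31 − 0.8·12 = 21.4.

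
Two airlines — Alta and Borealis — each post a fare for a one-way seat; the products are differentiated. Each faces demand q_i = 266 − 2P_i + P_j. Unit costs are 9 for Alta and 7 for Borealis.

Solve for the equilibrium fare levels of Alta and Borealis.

94.4, 93.6

Alta's profit: π = (P_{Alta} − 9)(266 − 2P_{Alta} + P_{Borealis}).
∂π/∂P_{Alta} = 284 − 4P_{Alta} + P_{Borealis} = 0 ⇒ P_{Alta} = 71 + 0.25P_{Borealis}.
Similarly P_{Borealis} = 70 + 0.25P_{Alta}.
Solving the two reaction functions simultaneously: (1 − (0.25)(0.25))P_{Alta} = 71 + 0.25·70, so 0.9375P_{Alta} = 88.5 and P_{Alta} = 94.4.
Then P_{Borealis} = 70 + 0.25·94.4 = 93.6.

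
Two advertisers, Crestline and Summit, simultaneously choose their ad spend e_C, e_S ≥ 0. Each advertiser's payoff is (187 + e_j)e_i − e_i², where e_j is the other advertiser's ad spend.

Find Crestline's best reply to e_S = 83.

Crestline's payoff is (187 + e_S)e_C − e_C².
∂π/∂e_C = 187 + e_S − 2e_C = 0, so e_C = 93.5 + 0.5e_S.
At e_S = 83: e_C = 93.5 + 0.5·83 = 135.

135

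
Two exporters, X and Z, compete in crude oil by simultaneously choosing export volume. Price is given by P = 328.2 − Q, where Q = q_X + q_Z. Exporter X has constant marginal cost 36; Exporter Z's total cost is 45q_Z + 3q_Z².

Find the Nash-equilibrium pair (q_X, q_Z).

136.96, 18.28

Exporter X's profit: π = q_X(328.2 − (q_X + q_Z)) − 36q_X.
∂π/∂q_X = 292.2 − 2q_X − q_Z = 0, so q_X = 146.1 − 0.5q_Z.
For Z: ∂π/∂q_Z = 283.2 − 8q_Z − q_X = 0 ⇒ q_Z = 35.4 − 0.125q_X.
Substituting the second reaction function into the first: q_X = 146.1 − 0.5(35.4 − 0.125q_X), which gives 0.9375q_X = 128.4 ⇒ q_X = 136.96.
Then q_Z = 35.4 − 0.125·136.96 = 18.28.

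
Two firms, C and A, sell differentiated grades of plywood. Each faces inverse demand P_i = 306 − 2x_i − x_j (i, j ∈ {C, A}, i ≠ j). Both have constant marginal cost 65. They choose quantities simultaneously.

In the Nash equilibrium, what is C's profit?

Firm C's profit: π = x_C(306 − 2x_C − x_A) − 65x_C.
∂π/∂x_C = 241 − 4x_C − x_A = 0 ⇒ x_C = 60.25 − 0.25x_A.
By symmetry x_A = x_C; substituting into the reaction function, 1.25x_C = 60.25 and x_C = 48.2.
P_C = 306 − 2·48.2 − 48.2 = 161.4.
Profit = (161.4 − 65)·48.2 = 4646.48.

4646.48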